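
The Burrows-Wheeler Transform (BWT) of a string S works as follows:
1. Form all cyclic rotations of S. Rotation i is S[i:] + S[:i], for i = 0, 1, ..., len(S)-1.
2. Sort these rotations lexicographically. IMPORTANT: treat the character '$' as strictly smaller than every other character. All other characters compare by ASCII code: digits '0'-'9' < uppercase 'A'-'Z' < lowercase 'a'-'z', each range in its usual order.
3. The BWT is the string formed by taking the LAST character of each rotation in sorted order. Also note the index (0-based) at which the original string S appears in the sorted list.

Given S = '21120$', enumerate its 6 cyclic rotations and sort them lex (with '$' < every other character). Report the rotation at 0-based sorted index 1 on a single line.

All 6 rotations (rotation i = S[i:]+S[:i]):
  rot[0] = 21120$
  rot[1] = 1120$2
  rot[2] = 120$21
  rot[3] = 20$211
  rot[4] = 0$2112
  rot[5] = $21120
Sorted (with $ < everything):
  sorted[0] = $21120
  sorted[1] = 0$2112
  sorted[2] = 1120$2
  sorted[3] = 120$21
  sorted[4] = 20$211
  sorted[5] = 21120$
sorted[1] = 0$2112

Answer: 0$2112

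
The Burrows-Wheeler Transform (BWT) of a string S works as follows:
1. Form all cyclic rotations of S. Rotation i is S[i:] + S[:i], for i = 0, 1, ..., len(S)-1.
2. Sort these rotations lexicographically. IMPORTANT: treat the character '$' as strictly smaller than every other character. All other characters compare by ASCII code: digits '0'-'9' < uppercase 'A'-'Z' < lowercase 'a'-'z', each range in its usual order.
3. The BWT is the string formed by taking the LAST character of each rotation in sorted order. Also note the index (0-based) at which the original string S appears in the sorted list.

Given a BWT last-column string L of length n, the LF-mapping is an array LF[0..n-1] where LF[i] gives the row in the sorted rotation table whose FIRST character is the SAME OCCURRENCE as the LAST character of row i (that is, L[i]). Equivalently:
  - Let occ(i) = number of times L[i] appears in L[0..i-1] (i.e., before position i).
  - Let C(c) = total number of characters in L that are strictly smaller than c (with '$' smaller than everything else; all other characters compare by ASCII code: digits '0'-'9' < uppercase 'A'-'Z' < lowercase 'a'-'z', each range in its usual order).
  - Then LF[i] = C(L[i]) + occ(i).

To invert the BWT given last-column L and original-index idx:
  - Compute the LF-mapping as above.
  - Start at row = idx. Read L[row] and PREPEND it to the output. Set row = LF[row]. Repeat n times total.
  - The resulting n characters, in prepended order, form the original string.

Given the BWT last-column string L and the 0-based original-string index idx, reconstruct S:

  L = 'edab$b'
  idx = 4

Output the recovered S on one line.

Answer: dabbe$

Derivation:
LF mapping: 5 4 1 2 0 3
Walk LF starting at row 4, prepending L[row]:
  step 1: row=4, L[4]='$', prepend. Next row=LF[4]=0
  step 2: row=0, L[0]='e', prepend. Next row=LF[0]=5
  step 3: row=5, L[5]='b', prepend. Next row=LF[5]=3
  step 4: row=3, L[3]='b', prepend. Next row=LF[3]=2
  step 5: row=2, L[2]='a', prepend. Next row=LF[2]=1
  step 6: row=1, L[1]='d', prepend. Next row=LF[1]=4
Reversed output: dabbe$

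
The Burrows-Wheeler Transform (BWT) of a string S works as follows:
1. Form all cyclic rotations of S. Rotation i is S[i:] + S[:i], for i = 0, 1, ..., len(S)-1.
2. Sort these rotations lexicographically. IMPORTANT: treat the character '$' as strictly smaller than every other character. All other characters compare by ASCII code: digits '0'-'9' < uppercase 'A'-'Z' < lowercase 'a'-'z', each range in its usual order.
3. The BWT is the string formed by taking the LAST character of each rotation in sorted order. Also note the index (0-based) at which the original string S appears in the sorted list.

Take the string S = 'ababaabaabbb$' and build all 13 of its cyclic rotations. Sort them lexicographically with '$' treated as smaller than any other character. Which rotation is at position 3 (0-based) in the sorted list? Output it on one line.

Answer: abaabaabbb$ab

Derivation:
All 13 rotations (rotation i = S[i:]+S[:i]):
  rot[0] = ababaabaabbb$
  rot[1] = babaabaabbb$a
  rot[2] = abaabaabbb$ab
  rot[3] = baabaabbb$aba
  rot[4] = aabaabbb$abab
  rot[5] = abaabbb$ababa
  rot[6] = baabbb$ababaa
  rot[7] = aabbb$ababaab
  rot[8] = abbb$ababaaba
  rot[9] = bbb$ababaabaa
  rot[10] = bb$ababaabaab
  rot[11] = b$ababaabaabb
  rot[12] = $ababaabaabbb
Sorted (with $ < everything):
  sorted[0] = $ababaabaabbb
  sorted[1] = aabaabbb$abab
  sorted[2] = aabbb$ababaab
  sorted[3] = abaabaabbb$ab
  sorted[4] = abaabbb$ababa
  sorted[5] = ababaabaabbb$
  sorted[6] = abbb$ababaaba
  sorted[7] = b$ababaabaabb
  sorted[8] = baabaabbb$aba
  sorted[9] = baabbb$ababaa
  sorted[10] = babaabaabbb$a
  sorted[11] = bb$ababaabaab
  sorted[12] = bbb$ababaabaa
sorted[3] = abaabaabbb$ab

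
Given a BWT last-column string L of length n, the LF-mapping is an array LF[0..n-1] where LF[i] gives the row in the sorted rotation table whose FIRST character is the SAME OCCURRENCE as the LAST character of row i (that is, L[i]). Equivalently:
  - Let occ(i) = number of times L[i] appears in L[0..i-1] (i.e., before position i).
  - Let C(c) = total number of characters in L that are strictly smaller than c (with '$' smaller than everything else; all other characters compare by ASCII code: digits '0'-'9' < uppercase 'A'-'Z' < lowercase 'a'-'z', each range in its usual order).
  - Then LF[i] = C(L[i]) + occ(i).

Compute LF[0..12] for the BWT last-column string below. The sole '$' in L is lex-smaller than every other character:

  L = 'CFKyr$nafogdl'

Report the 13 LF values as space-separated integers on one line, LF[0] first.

Answer: 1 2 3 12 11 0 9 4 6 10 7 5 8

Derivation:
Char counts: '$':1, 'C':1, 'F':1, 'K':1, 'a':1, 'd':1, 'f':1, 'g':1, 'l':1, 'n':1, 'o':1, 'r':1, 'y':1
C (first-col start): C('$')=0, C('C')=1, C('F')=2, C('K')=3, C('a')=4, C('d')=5, C('f')=6, C('g')=7, C('l')=8, C('n')=9, C('o')=10, C('r')=11, C('y')=12
L[0]='C': occ=0, LF[0]=C('C')+0=1+0=1
L[1]='F': occ=0, LF[1]=C('F')+0=2+0=2
L[2]='K': occ=0, LF[2]=C('K')+0=3+0=3
L[3]='y': occ=0, LF[3]=C('y')+0=12+0=12
L[4]='r': occ=0, LF[4]=C('r')+0=11+0=11
L[5]='$': occ=0, LF[5]=C('$')+0=0+0=0
L[6]='n': occ=0, LF[6]=C('n')+0=9+0=9
L[7]='a': occ=0, LF[7]=C('a')+0=4+0=4
L[8]='f': occ=0, LF[8]=C('f')+0=6+0=6
L[9]='o': occ=0, LF[9]=C('o')+0=10+0=10
L[10]='g': occ=0, LF[10]=C('g')+0=7+0=7
L[11]='d': occ=0, LF[11]=C('d')+0=5+0=5
L[12]='l': occ=0, LF[12]=C('l')+0=8+0=8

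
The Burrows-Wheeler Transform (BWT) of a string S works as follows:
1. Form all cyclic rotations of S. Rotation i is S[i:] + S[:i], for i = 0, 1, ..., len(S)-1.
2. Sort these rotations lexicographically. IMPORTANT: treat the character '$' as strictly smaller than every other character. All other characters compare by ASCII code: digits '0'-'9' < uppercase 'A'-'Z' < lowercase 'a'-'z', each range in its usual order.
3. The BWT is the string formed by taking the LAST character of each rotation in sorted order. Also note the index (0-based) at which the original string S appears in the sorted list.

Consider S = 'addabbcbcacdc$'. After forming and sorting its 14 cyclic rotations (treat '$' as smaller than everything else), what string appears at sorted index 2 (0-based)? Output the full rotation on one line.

All 14 rotations (rotation i = S[i:]+S[:i]):
  rot[0] = addabbcbcacdc$
  rot[1] = ddabbcbcacdc$a
  rot[2] = dabbcbcacdc$ad
  rot[3] = abbcbcacdc$add
  rot[4] = bbcbcacdc$adda
  rot[5] = bcbcacdc$addab
  rot[6] = cbcacdc$addabb
  rot[7] = bcacdc$addabbc
  rot[8] = cacdc$addabbcb
  rot[9] = acdc$addabbcbc
  rot[10] = cdc$addabbcbca
  rot[11] = dc$addabbcbcac
  rot[12] = c$addabbcbcacd
  rot[13] = $addabbcbcacdc
Sorted (with $ < everything):
  sorted[0] = $addabbcbcacdc
  sorted[1] = abbcbcacdc$add
  sorted[2] = acdc$addabbcbc
  sorted[3] = addabbcbcacdc$
  sorted[4] = bbcbcacdc$adda
  sorted[5] = bcacdc$addabbc
  sorted[6] = bcbcacdc$addab
  sorted[7] = c$addabbcbcacd
  sorted[8] = cacdc$addabbcb
  sorted[9] = cbcacdc$addabb
  sorted[10] = cdc$addabbcbca
  sorted[11] = dabbcbcacdc$ad
  sorted[12] = dc$addabbcbcac
  sorted[13] = ddabbcbcacdc$a
sorted[2] = acdc$addabbcbc

Answer: acdc$addabbcbc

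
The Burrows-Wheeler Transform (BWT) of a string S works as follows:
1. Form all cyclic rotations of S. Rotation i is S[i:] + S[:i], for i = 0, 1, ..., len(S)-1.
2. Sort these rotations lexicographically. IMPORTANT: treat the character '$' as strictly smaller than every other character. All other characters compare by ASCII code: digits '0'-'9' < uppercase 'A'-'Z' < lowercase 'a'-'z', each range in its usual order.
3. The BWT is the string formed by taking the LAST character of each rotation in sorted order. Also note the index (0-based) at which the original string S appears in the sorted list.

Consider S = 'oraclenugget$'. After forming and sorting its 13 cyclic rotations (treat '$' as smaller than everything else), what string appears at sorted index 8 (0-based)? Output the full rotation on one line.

Answer: nugget$oracle

Derivation:
All 13 rotations (rotation i = S[i:]+S[:i]):
  rot[0] = oraclenugget$
  rot[1] = raclenugget$o
  rot[2] = aclenugget$or
  rot[3] = clenugget$ora
  rot[4] = lenugget$orac
  rot[5] = enugget$oracl
  rot[6] = nugget$oracle
  rot[7] = ugget$oraclen
  rot[8] = gget$oraclenu
  rot[9] = get$oraclenug
  rot[10] = et$oraclenugg
  rot[11] = t$oraclenugge
  rot[12] = $oraclenugget
Sorted (with $ < everything):
  sorted[0] = $oraclenugget
  sorted[1] = aclenugget$or
  sorted[2] = clenugget$ora
  sorted[3] = enugget$oracl
  sorted[4] = et$oraclenugg
  sorted[5] = get$oraclenug
  sorted[6] = gget$oraclenu
  sorted[7] = lenugget$orac
  sorted[8] = nugget$oracle
  sorted[9] = oraclenugget$
  sorted[10] = raclenugget$o
  sorted[11] = t$oraclenugge
  sorted[12] = ugget$oraclen
sorted[8] = nugget$oracle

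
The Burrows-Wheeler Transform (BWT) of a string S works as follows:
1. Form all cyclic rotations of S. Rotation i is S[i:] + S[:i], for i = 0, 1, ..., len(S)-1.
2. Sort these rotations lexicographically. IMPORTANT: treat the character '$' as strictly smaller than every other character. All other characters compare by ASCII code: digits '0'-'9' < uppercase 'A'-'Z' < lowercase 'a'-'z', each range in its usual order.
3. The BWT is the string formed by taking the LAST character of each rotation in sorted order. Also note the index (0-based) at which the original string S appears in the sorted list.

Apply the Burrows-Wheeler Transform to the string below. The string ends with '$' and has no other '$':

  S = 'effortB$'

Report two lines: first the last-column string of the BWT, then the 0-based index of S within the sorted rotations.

Answer: Bt$effor
2

Derivation:
All 8 rotations (rotation i = S[i:]+S[:i]):
  rot[0] = effortB$
  rot[1] = ffortB$e
  rot[2] = fortB$ef
  rot[3] = ortB$eff
  rot[4] = rtB$effo
  rot[5] = tB$effor
  rot[6] = B$effort
  rot[7] = $effortB
Sorted (with $ < everything):
  sorted[0] = $effortB  (last char: 'B')
  sorted[1] = B$effort  (last char: 't')
  sorted[2] = effortB$  (last char: '$')
  sorted[3] = ffortB$e  (last char: 'e')
  sorted[4] = fortB$ef  (last char: 'f')
  sorted[5] = ortB$eff  (last char: 'f')
  sorted[6] = rtB$effo  (last char: 'o')
  sorted[7] = tB$effor  (last char: 'r')
Last column: Bt$effor
Original string S is at sorted index 2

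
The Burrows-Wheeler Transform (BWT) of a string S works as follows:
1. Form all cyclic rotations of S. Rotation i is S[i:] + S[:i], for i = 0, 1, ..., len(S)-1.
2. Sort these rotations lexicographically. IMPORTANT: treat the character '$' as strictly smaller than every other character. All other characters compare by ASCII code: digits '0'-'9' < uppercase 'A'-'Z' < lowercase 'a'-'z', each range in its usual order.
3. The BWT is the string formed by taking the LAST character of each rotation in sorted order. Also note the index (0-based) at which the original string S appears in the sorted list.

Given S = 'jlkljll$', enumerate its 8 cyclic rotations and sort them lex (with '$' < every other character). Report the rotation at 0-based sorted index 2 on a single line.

All 8 rotations (rotation i = S[i:]+S[:i]):
  rot[0] = jlkljll$
  rot[1] = lkljll$j
  rot[2] = kljll$jl
  rot[3] = ljll$jlk
  rot[4] = jll$jlkl
  rot[5] = ll$jlklj
  rot[6] = l$jlkljl
  rot[7] = $jlkljll
Sorted (with $ < everything):
  sorted[0] = $jlkljll
  sorted[1] = jlkljll$
  sorted[2] = jll$jlkl
  sorted[3] = kljll$jl
  sorted[4] = l$jlkljl
  sorted[5] = ljll$jlk
  sorted[6] = lkljll$j
  sorted[7] = ll$jlklj
sorted[2] = jll$jlkl

Answer: jll$jlkl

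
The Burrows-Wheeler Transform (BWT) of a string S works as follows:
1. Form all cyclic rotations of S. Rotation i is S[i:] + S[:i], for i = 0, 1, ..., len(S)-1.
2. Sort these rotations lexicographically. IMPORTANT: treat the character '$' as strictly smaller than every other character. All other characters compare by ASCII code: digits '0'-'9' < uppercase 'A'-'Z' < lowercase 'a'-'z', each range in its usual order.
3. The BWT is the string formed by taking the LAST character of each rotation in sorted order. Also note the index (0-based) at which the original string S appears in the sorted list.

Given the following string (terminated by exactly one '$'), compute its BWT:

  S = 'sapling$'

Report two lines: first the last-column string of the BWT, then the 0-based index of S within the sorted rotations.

All 8 rotations (rotation i = S[i:]+S[:i]):
  rot[0] = sapling$
  rot[1] = apling$s
  rot[2] = pling$sa
  rot[3] = ling$sap
  rot[4] = ing$sapl
  rot[5] = ng$sapli
  rot[6] = g$saplin
  rot[7] = $sapling
Sorted (with $ < everything):
  sorted[0] = $sapling  (last char: 'g')
  sorted[1] = apling$s  (last char: 's')
  sorted[2] = g$saplin  (last char: 'n')
  sorted[3] = ing$sapl  (last char: 'l')
  sorted[4] = ling$sap  (last char: 'p')
  sorted[5] = ng$sapli  (last char: 'i')
  sorted[6] = pling$sa  (last char: 'a')
  sorted[7] = sapling$  (last char: '$')
Last column: gsnlpia$
Original string S is at sorted index 7

Answer: gsnlpia$
7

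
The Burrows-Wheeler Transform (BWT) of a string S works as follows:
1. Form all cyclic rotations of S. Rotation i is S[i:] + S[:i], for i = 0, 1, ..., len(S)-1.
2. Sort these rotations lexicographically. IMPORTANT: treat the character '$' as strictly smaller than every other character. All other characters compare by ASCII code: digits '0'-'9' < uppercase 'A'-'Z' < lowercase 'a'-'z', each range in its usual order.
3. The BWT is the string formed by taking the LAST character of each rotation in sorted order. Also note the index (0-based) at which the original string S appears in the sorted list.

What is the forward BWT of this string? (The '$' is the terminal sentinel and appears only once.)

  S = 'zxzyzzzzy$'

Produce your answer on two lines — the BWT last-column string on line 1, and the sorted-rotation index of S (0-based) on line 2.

Answer: yzzz$zxzzy
4

Derivation:
All 10 rotations (rotation i = S[i:]+S[:i]):
  rot[0] = zxzyzzzzy$
  rot[1] = xzyzzzzy$z
  rot[2] = zyzzzzy$zx
  rot[3] = yzzzzy$zxz
  rot[4] = zzzzy$zxzy
  rot[5] = zzzy$zxzyz
  rot[6] = zzy$zxzyzz
  rot[7] = zy$zxzyzzz
  rot[8] = y$zxzyzzzz
  rot[9] = $zxzyzzzzy
Sorted (with $ < everything):
  sorted[0] = $zxzyzzzzy  (last char: 'y')
  sorted[1] = xzyzzzzy$z  (last char: 'z')
  sorted[2] = y$zxzyzzzz  (last char: 'z')
  sorted[3] = yzzzzy$zxz  (last char: 'z')
  sorted[4] = zxzyzzzzy$  (last char: '$')
  sorted[5] = zy$zxzyzzz  (last char: 'z')
  sorted[6] = zyzzzzy$zx  (last char: 'x')
  sorted[7] = zzy$zxzyzz  (last char: 'z')
  sorted[8] = zzzy$zxzyz  (last char: 'z')
  sorted[9] = zzzzy$zxzy  (last char: 'y')
Last column: yzzz$zxzzy
Original string S is at sorted index 4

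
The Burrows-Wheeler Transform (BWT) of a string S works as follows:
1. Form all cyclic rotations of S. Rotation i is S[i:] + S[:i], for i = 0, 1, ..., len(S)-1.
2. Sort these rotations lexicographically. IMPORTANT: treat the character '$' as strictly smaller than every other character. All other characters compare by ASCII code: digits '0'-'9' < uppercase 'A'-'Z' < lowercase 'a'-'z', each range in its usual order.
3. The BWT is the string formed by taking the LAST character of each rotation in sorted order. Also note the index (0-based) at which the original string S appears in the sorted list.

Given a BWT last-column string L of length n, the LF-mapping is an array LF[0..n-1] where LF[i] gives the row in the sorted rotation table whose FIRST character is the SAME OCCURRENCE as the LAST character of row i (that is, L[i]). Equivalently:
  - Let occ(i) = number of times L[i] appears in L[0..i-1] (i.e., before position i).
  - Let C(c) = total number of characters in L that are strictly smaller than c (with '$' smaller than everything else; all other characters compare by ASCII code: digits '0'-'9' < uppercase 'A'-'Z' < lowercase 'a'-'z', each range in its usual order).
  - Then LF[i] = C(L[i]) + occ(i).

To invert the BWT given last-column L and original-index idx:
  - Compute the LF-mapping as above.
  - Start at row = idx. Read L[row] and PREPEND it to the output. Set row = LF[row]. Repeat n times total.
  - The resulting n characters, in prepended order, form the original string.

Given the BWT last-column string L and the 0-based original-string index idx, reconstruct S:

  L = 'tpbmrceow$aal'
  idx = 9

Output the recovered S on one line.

LF mapping: 11 9 3 7 10 4 5 8 12 0 1 2 6
Walk LF starting at row 9, prepending L[row]:
  step 1: row=9, L[9]='$', prepend. Next row=LF[9]=0
  step 2: row=0, L[0]='t', prepend. Next row=LF[0]=11
  step 3: row=11, L[11]='a', prepend. Next row=LF[11]=2
  step 4: row=2, L[2]='b', prepend. Next row=LF[2]=3
  step 5: row=3, L[3]='m', prepend. Next row=LF[3]=7
  step 6: row=7, L[7]='o', prepend. Next row=LF[7]=8
  step 7: row=8, L[8]='w', prepend. Next row=LF[8]=12
  step 8: row=12, L[12]='l', prepend. Next row=LF[12]=6
  step 9: row=6, L[6]='e', prepend. Next row=LF[6]=5
  step 10: row=5, L[5]='c', prepend. Next row=LF[5]=4
  step 11: row=4, L[4]='r', prepend. Next row=LF[4]=10
  step 12: row=10, L[10]='a', prepend. Next row=LF[10]=1
  step 13: row=1, L[1]='p', prepend. Next row=LF[1]=9
Reversed output: parcelwombat$

Answer: parcelwombat$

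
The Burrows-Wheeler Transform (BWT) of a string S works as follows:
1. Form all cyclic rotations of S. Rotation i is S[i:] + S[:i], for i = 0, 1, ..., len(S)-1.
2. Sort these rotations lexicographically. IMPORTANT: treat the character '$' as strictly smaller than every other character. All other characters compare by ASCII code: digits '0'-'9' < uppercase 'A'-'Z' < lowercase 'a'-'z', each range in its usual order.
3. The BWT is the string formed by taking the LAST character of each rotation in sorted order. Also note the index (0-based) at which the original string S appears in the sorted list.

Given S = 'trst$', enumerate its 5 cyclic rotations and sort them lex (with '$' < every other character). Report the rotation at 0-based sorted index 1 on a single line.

All 5 rotations (rotation i = S[i:]+S[:i]):
  rot[0] = trst$
  rot[1] = rst$t
  rot[2] = st$tr
  rot[3] = t$trs
  rot[4] = $trst
Sorted (with $ < everything):
  sorted[0] = $trst
  sorted[1] = rst$t
  sorted[2] = st$tr
  sorted[3] = t$trs
  sorted[4] = trst$
sorted[1] = rst$t

Answer: rst$t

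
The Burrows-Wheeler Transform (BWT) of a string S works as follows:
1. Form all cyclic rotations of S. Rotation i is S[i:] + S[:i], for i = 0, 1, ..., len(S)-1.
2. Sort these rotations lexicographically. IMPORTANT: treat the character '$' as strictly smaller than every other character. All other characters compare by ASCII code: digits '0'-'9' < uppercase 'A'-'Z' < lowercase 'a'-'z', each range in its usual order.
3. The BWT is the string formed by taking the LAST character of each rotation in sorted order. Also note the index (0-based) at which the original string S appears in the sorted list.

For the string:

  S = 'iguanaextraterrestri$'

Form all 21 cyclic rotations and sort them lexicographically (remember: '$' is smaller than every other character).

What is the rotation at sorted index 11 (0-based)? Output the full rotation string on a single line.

Answer: raterrestri$iguanaext

Derivation:
All 21 rotations (rotation i = S[i:]+S[:i]):
  rot[0] = iguanaextraterrestri$
  rot[1] = guanaextraterrestri$i
  rot[2] = uanaextraterrestri$ig
  rot[3] = anaextraterrestri$igu
  rot[4] = naextraterrestri$igua
  rot[5] = aextraterrestri$iguan
  rot[6] = extraterrestri$iguana
  rot[7] = xtraterrestri$iguanae
  rot[8] = traterrestri$iguanaex
  rot[9] = raterrestri$iguanaext
  rot[10] = aterrestri$iguanaextr
  rot[11] = terrestri$iguanaextra
  rot[12] = errestri$iguanaextrat
  rot[13] = rrestri$iguanaextrate
  rot[14] = restri$iguanaextrater
  rot[15] = estri$iguanaextraterr
  rot[16] = stri$iguanaextraterre
  rot[17] = tri$iguanaextraterres
  rot[18] = ri$iguanaextraterrest
  rot[19] = i$iguanaextraterrestr
  rot[20] = $iguanaextraterrestri
Sorted (with $ < everything):
  sorted[0] = $iguanaextraterrestri
  sorted[1] = aextraterrestri$iguan
  sorted[2] = anaextraterrestri$igu
  sorted[3] = aterrestri$iguanaextr
  sorted[4] = errestri$iguanaextrat
  sorted[5] = estri$iguanaextraterr
  sorted[6] = extraterrestri$iguana
  sorted[7] = guanaextraterrestri$i
  sorted[8] = i$iguanaextraterrestr
  sorted[9] = iguanaextraterrestri$
  sorted[10] = naextraterrestri$igua
  sorted[11] = raterrestri$iguanaext
  sorted[12] = restri$iguanaextrater
  sorted[13] = ri$iguanaextraterrest
  sorted[14] = rrestri$iguanaextrate
  sorted[15] = stri$iguanaextraterre
  sorted[16] = terrestri$iguanaextra
  sorted[17] = traterrestri$iguanaex
  sorted[18] = tri$iguanaextraterres
  sorted[19] = uanaextraterrestri$ig
  sorted[20] = xtraterrestri$iguanae
sorted[11] = raterrestri$iguanaext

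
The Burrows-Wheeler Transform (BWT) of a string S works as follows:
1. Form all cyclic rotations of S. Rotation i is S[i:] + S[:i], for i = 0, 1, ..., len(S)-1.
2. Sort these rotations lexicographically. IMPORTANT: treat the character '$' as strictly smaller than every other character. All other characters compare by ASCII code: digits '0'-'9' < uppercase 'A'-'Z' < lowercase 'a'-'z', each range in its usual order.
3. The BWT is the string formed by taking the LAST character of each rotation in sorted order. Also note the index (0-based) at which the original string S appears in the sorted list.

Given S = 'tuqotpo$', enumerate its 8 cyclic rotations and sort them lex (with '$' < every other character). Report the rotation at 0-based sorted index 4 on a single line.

Answer: qotpo$tu

Derivation:
All 8 rotations (rotation i = S[i:]+S[:i]):
  rot[0] = tuqotpo$
  rot[1] = uqotpo$t
  rot[2] = qotpo$tu
  rot[3] = otpo$tuq
  rot[4] = tpo$tuqo
  rot[5] = po$tuqot
  rot[6] = o$tuqotp
  rot[7] = $tuqotpo
Sorted (with $ < everything):
  sorted[0] = $tuqotpo
  sorted[1] = o$tuqotp
  sorted[2] = otpo$tuq
  sorted[3] = po$tuqot
  sorted[4] = qotpo$tu
  sorted[5] = tpo$tuqo
  sorted[6] = tuqotpo$
  sorted[7] = uqotpo$t
sorted[4] = qotpo$tu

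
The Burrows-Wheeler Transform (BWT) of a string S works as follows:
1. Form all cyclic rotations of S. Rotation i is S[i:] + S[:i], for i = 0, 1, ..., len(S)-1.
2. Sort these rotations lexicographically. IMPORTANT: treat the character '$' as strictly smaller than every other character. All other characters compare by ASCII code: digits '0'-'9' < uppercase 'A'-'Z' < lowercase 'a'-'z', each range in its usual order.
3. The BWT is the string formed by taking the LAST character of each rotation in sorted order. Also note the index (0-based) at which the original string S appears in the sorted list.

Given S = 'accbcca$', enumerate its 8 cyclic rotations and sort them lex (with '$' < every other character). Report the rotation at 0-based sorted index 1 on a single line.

Answer: a$accbcc

Derivation:
All 8 rotations (rotation i = S[i:]+S[:i]):
  rot[0] = accbcca$
  rot[1] = ccbcca$a
  rot[2] = cbcca$ac
  rot[3] = bcca$acc
  rot[4] = cca$accb
  rot[5] = ca$accbc
  rot[6] = a$accbcc
  rot[7] = $accbcca
Sorted (with $ < everything):
  sorted[0] = $accbcca
  sorted[1] = a$accbcc
  sorted[2] = accbcca$
  sorted[3] = bcca$acc
  sorted[4] = ca$accbc
  sorted[5] = cbcca$ac
  sorted[6] = cca$accb
  sorted[7] = ccbcca$a
sorted[1] = a$accbcc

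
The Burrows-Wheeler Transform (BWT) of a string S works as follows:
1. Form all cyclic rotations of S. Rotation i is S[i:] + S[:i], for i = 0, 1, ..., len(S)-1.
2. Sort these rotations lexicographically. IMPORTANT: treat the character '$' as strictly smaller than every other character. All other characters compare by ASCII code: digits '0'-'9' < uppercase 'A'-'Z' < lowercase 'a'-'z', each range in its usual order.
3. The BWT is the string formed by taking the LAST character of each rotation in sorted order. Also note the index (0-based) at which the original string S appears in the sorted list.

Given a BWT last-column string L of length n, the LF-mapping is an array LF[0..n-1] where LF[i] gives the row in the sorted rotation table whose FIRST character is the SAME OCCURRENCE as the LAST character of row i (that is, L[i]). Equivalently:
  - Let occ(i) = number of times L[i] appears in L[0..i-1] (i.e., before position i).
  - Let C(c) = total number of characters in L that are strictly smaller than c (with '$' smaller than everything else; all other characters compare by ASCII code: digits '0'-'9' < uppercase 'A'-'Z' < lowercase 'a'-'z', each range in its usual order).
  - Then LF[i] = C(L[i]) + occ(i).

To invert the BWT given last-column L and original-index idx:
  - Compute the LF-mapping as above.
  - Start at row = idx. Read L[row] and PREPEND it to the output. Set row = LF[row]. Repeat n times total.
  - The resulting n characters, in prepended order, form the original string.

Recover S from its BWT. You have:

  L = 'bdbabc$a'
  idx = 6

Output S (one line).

Answer: cbbadab$

Derivation:
LF mapping: 3 7 4 1 5 6 0 2
Walk LF starting at row 6, prepending L[row]:
  step 1: row=6, L[6]='$', prepend. Next row=LF[6]=0
  step 2: row=0, L[0]='b', prepend. Next row=LF[0]=3
  step 3: row=3, L[3]='a', prepend. Next row=LF[3]=1
  step 4: row=1, L[1]='d', prepend. Next row=LF[1]=7
  step 5: row=7, L[7]='a', prepend. Next row=LF[7]=2
  step 6: row=2, L[2]='b', prepend. Next row=LF[2]=4
  step 7: row=4, L[4]='b', prepend. Next row=LF[4]=5
  step 8: row=5, L[5]='c', prepend. Next row=LF[5]=6
Reversed output: cbbadab$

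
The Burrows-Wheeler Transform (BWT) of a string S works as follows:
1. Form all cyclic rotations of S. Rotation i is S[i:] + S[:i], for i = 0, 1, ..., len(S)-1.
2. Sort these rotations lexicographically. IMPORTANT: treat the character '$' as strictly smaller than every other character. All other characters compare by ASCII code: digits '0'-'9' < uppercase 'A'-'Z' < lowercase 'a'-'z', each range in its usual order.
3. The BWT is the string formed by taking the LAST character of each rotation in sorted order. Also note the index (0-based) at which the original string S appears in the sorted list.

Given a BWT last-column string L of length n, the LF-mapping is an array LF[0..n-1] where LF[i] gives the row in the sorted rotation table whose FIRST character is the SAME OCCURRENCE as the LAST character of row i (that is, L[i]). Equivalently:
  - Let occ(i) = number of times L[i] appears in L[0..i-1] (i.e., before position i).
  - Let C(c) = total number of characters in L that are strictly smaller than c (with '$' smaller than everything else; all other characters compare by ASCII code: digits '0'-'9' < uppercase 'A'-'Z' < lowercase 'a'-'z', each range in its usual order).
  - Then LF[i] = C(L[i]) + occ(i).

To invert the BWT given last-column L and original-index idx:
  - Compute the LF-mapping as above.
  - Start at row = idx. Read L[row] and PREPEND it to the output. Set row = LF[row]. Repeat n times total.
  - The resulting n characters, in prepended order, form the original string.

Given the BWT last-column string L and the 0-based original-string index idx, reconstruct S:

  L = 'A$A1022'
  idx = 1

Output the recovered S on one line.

Answer: 02A12A$

Derivation:
LF mapping: 5 0 6 2 1 3 4
Walk LF starting at row 1, prepending L[row]:
  step 1: row=1, L[1]='$', prepend. Next row=LF[1]=0
  step 2: row=0, L[0]='A', prepend. Next row=LF[0]=5
  step 3: row=5, L[5]='2', prepend. Next row=LF[5]=3
  step 4: row=3, L[3]='1', prepend. Next row=LF[3]=2
  step 5: row=2, L[2]='A', prepend. Next row=LF[2]=6
  step 6: row=6, L[6]='2', prepend. Next row=LF[6]=4
  step 7: row=4, L[4]='0', prepend. Next row=LF[4]=1
Reversed output: 02A12A$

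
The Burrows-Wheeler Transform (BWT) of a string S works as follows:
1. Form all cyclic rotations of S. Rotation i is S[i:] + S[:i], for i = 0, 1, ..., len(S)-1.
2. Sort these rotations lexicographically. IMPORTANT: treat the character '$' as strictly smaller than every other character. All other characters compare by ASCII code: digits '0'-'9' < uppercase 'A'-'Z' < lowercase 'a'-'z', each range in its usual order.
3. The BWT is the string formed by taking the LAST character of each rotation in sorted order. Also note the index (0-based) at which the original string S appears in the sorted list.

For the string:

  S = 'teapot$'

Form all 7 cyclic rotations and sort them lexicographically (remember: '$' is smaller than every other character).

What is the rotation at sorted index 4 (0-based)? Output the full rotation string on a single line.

Answer: pot$tea

Derivation:
All 7 rotations (rotation i = S[i:]+S[:i]):
  rot[0] = teapot$
  rot[1] = eapot$t
  rot[2] = apot$te
  rot[3] = pot$tea
  rot[4] = ot$teap
  rot[5] = t$teapo
  rot[6] = $teapot
Sorted (with $ < everything):
  sorted[0] = $teapot
  sorted[1] = apot$te
  sorted[2] = eapot$t
  sorted[3] = ot$teap
  sorted[4] = pot$tea
  sorted[5] = t$teapo
  sorted[6] = teapot$
sorted[4] = pot$tea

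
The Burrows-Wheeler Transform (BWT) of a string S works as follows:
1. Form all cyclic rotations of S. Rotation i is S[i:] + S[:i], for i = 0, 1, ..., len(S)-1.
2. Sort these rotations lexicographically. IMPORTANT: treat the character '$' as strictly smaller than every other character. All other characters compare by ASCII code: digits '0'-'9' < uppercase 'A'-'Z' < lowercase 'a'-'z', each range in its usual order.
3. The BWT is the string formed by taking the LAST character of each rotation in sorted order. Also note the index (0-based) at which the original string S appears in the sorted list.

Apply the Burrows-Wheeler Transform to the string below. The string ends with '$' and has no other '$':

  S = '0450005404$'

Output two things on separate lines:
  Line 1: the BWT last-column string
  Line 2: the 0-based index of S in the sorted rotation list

All 11 rotations (rotation i = S[i:]+S[:i]):
  rot[0] = 0450005404$
  rot[1] = 450005404$0
  rot[2] = 50005404$04
  rot[3] = 0005404$045
  rot[4] = 005404$0450
  rot[5] = 05404$04500
  rot[6] = 5404$045000
  rot[7] = 404$0450005
  rot[8] = 04$04500054
  rot[9] = 4$045000540
  rot[10] = $0450005404
Sorted (with $ < everything):
  sorted[0] = $0450005404  (last char: '4')
  sorted[1] = 0005404$045  (last char: '5')
  sorted[2] = 005404$0450  (last char: '0')
  sorted[3] = 04$04500054  (last char: '4')
  sorted[4] = 0450005404$  (last char: '$')
  sorted[5] = 05404$04500  (last char: '0')
  sorted[6] = 4$045000540  (last char: '0')
  sorted[7] = 404$0450005  (last char: '5')
  sorted[8] = 450005404$0  (last char: '0')
  sorted[9] = 50005404$04  (last char: '4')
  sorted[10] = 5404$045000  (last char: '0')
Last column: 4504$005040
Original string S is at sorted index 4

Answer: 4504$005040
4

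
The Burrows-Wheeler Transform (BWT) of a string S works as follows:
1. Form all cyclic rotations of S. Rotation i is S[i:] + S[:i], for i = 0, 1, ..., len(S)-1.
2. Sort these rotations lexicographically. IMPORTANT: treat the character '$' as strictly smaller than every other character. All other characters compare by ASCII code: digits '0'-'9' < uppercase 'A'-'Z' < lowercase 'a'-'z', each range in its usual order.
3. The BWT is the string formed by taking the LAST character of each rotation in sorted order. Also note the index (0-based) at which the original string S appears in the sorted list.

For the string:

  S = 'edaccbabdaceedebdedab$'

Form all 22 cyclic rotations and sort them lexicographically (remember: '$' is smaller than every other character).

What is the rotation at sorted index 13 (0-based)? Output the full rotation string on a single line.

Answer: daccbabdaceedebdedab$e

Derivation:
All 22 rotations (rotation i = S[i:]+S[:i]):
  rot[0] = edaccbabdaceedebdedab$
  rot[1] = daccbabdaceedebdedab$e
  rot[2] = accbabdaceedebdedab$ed
  rot[3] = ccbabdaceedebdedab$eda
  rot[4] = cbabdaceedebdedab$edac
  rot[5] = babdaceedebdedab$edacc
  rot[6] = abdaceedebdedab$edaccb
  rot[7] = bdaceedebdedab$edaccba
  rot[8] = daceedebdedab$edaccbab
  rot[9] = aceedebdedab$edaccbabd
  rot[10] = ceedebdedab$edaccbabda
  rot[11] = eedebdedab$edaccbabdac
  rot[12] = edebdedab$edaccbabdace
  rot[13] = debdedab$edaccbabdacee
  rot[14] = ebdedab$edaccbabdaceed
  rot[15] = bdedab$edaccbabdaceede
  rot[16] = dedab$edaccbabdaceedeb
  rot[17] = edab$edaccbabdaceedebd
  rot[18] = dab$edaccbabdaceedebde
  rot[19] = ab$edaccbabdaceedebded
  rot[20] = b$edaccbabdaceedebdeda
  rot[21] = $edaccbabdaceedebdedab
Sorted (with $ < everything):
  sorted[0] = $edaccbabdaceedebdedab
  sorted[1] = ab$edaccbabdaceedebded
  sorted[2] = abdaceedebdedab$edaccb
  sorted[3] = accbabdaceedebdedab$ed
  sorted[4] = aceedebdedab$edaccbabd
  sorted[5] = b$edaccbabdaceedebdeda
  sorted[6] = babdaceedebdedab$edacc
  sorted[7] = bdaceedebdedab$edaccba
  sorted[8] = bdedab$edaccbabdaceede
  sorted[9] = cbabdaceedebdedab$edac
  sorted[10] = ccbabdaceedebdedab$eda
  sorted[11] = ceedebdedab$edaccbabda
  sorted[12] = dab$edaccbabdaceedebde
  sorted[13] = daccbabdaceedebdedab$e
  sorted[14] = daceedebdedab$edaccbab
  sorted[15] = debdedab$edaccbabdacee
  sorted[16] = dedab$edaccbabdaceedeb
  sorted[17] = ebdedab$edaccbabdaceed
  sorted[18] = edab$edaccbabdaceedebd
  sorted[19] = edaccbabdaceedebdedab$
  sorted[20] = edebdedab$edaccbabdace
  sorted[21] = eedebdedab$edaccbabdac
sorted[13] = daccbabdaceedebdedab$e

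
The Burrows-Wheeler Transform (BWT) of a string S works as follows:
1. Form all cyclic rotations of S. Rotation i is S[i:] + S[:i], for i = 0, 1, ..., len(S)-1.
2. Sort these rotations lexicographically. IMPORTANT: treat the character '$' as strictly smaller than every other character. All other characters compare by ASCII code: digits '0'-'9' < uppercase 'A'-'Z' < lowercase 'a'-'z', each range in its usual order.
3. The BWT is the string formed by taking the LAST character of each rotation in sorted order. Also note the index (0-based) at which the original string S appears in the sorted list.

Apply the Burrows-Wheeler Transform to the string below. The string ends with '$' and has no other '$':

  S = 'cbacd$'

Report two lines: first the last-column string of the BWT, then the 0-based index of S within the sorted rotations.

All 6 rotations (rotation i = S[i:]+S[:i]):
  rot[0] = cbacd$
  rot[1] = bacd$c
  rot[2] = acd$cb
  rot[3] = cd$cba
  rot[4] = d$cbac
  rot[5] = $cbacd
Sorted (with $ < everything):
  sorted[0] = $cbacd  (last char: 'd')
  sorted[1] = acd$cb  (last char: 'b')
  sorted[2] = bacd$c  (last char: 'c')
  sorted[3] = cbacd$  (last char: '$')
  sorted[4] = cd$cba  (last char: 'a')
  sorted[5] = d$cbac  (last char: 'c')
Last column: dbc$ac
Original string S is at sorted index 3

Answer: dbc$ac
3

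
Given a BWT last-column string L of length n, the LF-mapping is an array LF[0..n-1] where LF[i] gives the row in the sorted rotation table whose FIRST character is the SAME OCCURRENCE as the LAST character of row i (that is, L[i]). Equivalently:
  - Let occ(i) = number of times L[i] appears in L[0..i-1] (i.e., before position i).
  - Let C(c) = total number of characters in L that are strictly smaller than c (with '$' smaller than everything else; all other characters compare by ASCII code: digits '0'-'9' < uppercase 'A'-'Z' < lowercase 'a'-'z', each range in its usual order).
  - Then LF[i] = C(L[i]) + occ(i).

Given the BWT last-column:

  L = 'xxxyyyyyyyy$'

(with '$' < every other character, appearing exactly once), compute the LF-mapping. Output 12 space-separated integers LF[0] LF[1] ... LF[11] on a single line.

Char counts: '$':1, 'x':3, 'y':8
C (first-col start): C('$')=0, C('x')=1, C('y')=4
L[0]='x': occ=0, LF[0]=C('x')+0=1+0=1
L[1]='x': occ=1, LF[1]=C('x')+1=1+1=2
L[2]='x': occ=2, LF[2]=C('x')+2=1+2=3
L[3]='y': occ=0, LF[3]=C('y')+0=4+0=4
L[4]='y': occ=1, LF[4]=C('y')+1=4+1=5
L[5]='y': occ=2, LF[5]=C('y')+2=4+2=6
L[6]='y': occ=3, LF[6]=C('y')+3=4+3=7
L[7]='y': occ=4, LF[7]=C('y')+4=4+4=8
L[8]='y': occ=5, LF[8]=C('y')+5=4+5=9
L[9]='y': occ=6, LF[9]=C('y')+6=4+6=10
L[10]='y': occ=7, LF[10]=C('y')+7=4+7=11
L[11]='$': occ=0, LF[11]=C('$')+0=0+0=0

Answer: 1 2 3 4 5 6 7 8 9 10 11 0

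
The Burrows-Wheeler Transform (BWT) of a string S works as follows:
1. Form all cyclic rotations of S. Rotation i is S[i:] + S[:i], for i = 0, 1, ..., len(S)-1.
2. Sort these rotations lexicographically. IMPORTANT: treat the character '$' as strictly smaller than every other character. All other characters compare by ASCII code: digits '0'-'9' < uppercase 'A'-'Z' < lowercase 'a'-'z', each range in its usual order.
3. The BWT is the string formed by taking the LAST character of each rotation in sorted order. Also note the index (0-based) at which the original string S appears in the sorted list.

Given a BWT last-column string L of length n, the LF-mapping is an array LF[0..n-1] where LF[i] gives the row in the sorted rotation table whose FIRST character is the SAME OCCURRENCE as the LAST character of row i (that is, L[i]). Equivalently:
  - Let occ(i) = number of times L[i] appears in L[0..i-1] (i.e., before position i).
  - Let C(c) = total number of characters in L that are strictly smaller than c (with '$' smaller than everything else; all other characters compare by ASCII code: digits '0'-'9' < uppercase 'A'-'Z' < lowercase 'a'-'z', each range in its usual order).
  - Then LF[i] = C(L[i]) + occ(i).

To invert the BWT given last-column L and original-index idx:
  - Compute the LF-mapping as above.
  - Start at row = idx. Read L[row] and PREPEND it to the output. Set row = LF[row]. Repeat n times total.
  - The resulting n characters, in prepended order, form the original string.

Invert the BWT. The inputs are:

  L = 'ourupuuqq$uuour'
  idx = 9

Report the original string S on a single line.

LF mapping: 1 8 6 9 3 10 11 4 5 0 12 13 2 14 7
Walk LF starting at row 9, prepending L[row]:
  step 1: row=9, L[9]='$', prepend. Next row=LF[9]=0
  step 2: row=0, L[0]='o', prepend. Next row=LF[0]=1
  step 3: row=1, L[1]='u', prepend. Next row=LF[1]=8
  step 4: row=8, L[8]='q', prepend. Next row=LF[8]=5
  step 5: row=5, L[5]='u', prepend. Next row=LF[5]=10
  step 6: row=10, L[10]='u', prepend. Next row=LF[10]=12
  step 7: row=12, L[12]='o', prepend. Next row=LF[12]=2
  step 8: row=2, L[2]='r', prepend. Next row=LF[2]=6
  step 9: row=6, L[6]='u', prepend. Next row=LF[6]=11
  step 10: row=11, L[11]='u', prepend. Next row=LF[11]=13
  step 11: row=13, L[13]='u', prepend. Next row=LF[13]=14
  step 12: row=14, L[14]='r', prepend. Next row=LF[14]=7
  step 13: row=7, L[7]='q', prepend. Next row=LF[7]=4
  step 14: row=4, L[4]='p', prepend. Next row=LF[4]=3
  step 15: row=3, L[3]='u', prepend. Next row=LF[3]=9
Reversed output: upqruuurouuquo$

Answer: upqruuurouuquo$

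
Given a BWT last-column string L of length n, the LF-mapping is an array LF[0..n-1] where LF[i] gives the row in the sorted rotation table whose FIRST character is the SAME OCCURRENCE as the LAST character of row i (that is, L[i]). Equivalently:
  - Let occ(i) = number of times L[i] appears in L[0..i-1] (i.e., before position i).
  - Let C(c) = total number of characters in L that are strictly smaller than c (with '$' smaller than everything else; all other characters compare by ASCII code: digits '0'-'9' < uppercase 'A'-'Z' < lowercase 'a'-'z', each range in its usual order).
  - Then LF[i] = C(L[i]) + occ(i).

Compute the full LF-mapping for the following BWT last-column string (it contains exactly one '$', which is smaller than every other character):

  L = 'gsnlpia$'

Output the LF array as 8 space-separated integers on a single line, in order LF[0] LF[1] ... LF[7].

Char counts: '$':1, 'a':1, 'g':1, 'i':1, 'l':1, 'n':1, 'p':1, 's':1
C (first-col start): C('$')=0, C('a')=1, C('g')=2, C('i')=3, C('l')=4, C('n')=5, C('p')=6, C('s')=7
L[0]='g': occ=0, LF[0]=C('g')+0=2+0=2
L[1]='s': occ=0, LF[1]=C('s')+0=7+0=7
L[2]='n': occ=0, LF[2]=C('n')+0=5+0=5
L[3]='l': occ=0, LF[3]=C('l')+0=4+0=4
L[4]='p': occ=0, LF[4]=C('p')+0=6+0=6
L[5]='i': occ=0, LF[5]=C('i')+0=3+0=3
L[6]='a': occ=0, LF[6]=C('a')+0=1+0=1
L[7]='$': occ=0, LF[7]=C('$')+0=0+0=0

Answer: 2 7 5 4 6 3 1 0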